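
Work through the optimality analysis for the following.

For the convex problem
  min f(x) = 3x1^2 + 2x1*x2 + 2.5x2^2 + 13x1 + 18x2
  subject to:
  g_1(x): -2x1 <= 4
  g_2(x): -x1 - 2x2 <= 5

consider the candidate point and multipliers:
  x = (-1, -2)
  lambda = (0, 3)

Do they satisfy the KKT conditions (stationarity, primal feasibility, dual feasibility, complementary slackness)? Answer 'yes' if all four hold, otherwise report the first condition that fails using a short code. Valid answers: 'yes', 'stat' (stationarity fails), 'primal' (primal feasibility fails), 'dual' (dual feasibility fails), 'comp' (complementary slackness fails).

Gradient of f: grad f(x) = Q x + c = (3, 6)
Constraint values g_i(x) = a_i^T x - b_i:
  g_1((-1, -2)) = -2
  g_2((-1, -2)) = 0
Stationarity residual: grad f(x) + sum_i lambda_i a_i = (0, 0)
  -> stationarity OK
Primal feasibility (all g_i <= 0): OK
Dual feasibility (all lambda_i >= 0): OK
Complementary slackness (lambda_i * g_i(x) = 0 for all i): OK

Verdict: yes, KKT holds.

yes


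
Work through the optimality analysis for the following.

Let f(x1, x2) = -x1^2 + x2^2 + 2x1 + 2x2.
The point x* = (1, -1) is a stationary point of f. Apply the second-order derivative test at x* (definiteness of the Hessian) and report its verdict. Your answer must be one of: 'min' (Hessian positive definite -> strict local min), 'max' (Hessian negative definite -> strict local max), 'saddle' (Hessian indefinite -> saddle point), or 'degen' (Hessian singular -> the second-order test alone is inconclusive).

Compute the Hessian H = grad^2 f:
  H = [[-2, 0], [0, 2]]
Verify stationarity: grad f(x*) = H x* + g = (0, 0).
Eigenvalues of H: -2, 2.
Eigenvalues have mixed signs, so H is indefinite -> x* is a saddle point.

saddle


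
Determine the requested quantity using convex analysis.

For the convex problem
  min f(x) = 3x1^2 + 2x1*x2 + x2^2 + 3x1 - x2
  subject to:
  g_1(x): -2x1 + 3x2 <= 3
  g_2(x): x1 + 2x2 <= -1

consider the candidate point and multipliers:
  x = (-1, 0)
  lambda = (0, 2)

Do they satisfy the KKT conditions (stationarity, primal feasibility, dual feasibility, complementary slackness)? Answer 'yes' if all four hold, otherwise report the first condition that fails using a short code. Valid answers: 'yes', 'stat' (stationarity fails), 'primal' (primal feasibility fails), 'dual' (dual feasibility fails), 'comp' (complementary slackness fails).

Gradient of f: grad f(x) = Q x + c = (-3, -3)
Constraint values g_i(x) = a_i^T x - b_i:
  g_1((-1, 0)) = -1
  g_2((-1, 0)) = 0
Stationarity residual: grad f(x) + sum_i lambda_i a_i = (-1, 1)
  -> stationarity FAILS
Primal feasibility (all g_i <= 0): OK
Dual feasibility (all lambda_i >= 0): OK
Complementary slackness (lambda_i * g_i(x) = 0 for all i): OK

Verdict: the first failing condition is stationarity -> stat.

stat


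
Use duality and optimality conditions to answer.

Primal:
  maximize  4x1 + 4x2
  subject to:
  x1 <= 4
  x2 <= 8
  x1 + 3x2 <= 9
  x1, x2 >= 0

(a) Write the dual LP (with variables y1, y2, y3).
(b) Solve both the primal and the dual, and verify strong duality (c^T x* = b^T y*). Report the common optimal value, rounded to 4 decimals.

The standard primal-dual pair for 'max c^T x s.t. A x <= b, x >= 0' is:
  Dual:  min b^T y  s.t.  A^T y >= c,  y >= 0.

So the dual LP is:
  minimize  4y1 + 8y2 + 9y3
  subject to:
    y1 + y3 >= 4
    y2 + 3y3 >= 4
    y1, y2, y3 >= 0

Solving the primal: x* = (4, 1.6667).
  primal value c^T x* = 22.6667.
Solving the dual: y* = (2.6667, 0, 1.3333).
  dual value b^T y* = 22.6667.
Strong duality: c^T x* = b^T y*. Confirmed.

22.6667


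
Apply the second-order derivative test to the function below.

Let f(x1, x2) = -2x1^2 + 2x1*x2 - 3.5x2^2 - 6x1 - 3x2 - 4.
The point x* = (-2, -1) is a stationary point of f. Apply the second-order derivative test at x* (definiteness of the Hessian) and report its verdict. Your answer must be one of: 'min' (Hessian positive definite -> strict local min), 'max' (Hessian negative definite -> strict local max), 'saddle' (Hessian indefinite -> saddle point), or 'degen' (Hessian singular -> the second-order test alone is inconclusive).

Compute the Hessian H = grad^2 f:
  H = [[-4, 2], [2, -7]]
Verify stationarity: grad f(x*) = H x* + g = (0, 0).
Eigenvalues of H: -8, -3.
Both eigenvalues < 0, so H is negative definite -> x* is a strict local max.

max


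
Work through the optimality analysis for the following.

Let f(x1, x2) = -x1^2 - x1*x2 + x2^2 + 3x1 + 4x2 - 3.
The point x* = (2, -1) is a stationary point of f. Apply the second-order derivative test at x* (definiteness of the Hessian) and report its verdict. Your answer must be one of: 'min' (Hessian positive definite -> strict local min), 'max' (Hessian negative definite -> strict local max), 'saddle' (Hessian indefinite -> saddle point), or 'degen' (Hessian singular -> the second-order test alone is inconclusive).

Compute the Hessian H = grad^2 f:
  H = [[-2, -1], [-1, 2]]
Verify stationarity: grad f(x*) = H x* + g = (0, 0).
Eigenvalues of H: -2.2361, 2.2361.
Eigenvalues have mixed signs, so H is indefinite -> x* is a saddle point.

saddle


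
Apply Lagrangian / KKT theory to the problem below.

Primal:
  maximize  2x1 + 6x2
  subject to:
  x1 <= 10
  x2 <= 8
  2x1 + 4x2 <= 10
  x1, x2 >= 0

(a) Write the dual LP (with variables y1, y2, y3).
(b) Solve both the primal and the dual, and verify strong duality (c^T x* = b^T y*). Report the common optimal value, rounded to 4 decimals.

The standard primal-dual pair for 'max c^T x s.t. A x <= b, x >= 0' is:
  Dual:  min b^T y  s.t.  A^T y >= c,  y >= 0.

So the dual LP is:
  minimize  10y1 + 8y2 + 10y3
  subject to:
    y1 + 2y3 >= 2
    y2 + 4y3 >= 6
    y1, y2, y3 >= 0

Solving the primal: x* = (0, 2.5).
  primal value c^T x* = 15.
Solving the dual: y* = (0, 0, 1.5).
  dual value b^T y* = 15.
Strong duality: c^T x* = b^T y*. Confirmed.

15


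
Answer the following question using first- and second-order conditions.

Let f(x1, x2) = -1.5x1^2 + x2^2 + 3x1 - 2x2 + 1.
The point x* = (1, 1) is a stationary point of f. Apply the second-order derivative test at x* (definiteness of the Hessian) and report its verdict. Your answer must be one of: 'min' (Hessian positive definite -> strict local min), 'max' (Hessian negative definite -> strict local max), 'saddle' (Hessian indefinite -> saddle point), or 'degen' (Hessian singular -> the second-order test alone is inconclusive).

Compute the Hessian H = grad^2 f:
  H = [[-3, 0], [0, 2]]
Verify stationarity: grad f(x*) = H x* + g = (0, 0).
Eigenvalues of H: -3, 2.
Eigenvalues have mixed signs, so H is indefinite -> x* is a saddle point.

saddle


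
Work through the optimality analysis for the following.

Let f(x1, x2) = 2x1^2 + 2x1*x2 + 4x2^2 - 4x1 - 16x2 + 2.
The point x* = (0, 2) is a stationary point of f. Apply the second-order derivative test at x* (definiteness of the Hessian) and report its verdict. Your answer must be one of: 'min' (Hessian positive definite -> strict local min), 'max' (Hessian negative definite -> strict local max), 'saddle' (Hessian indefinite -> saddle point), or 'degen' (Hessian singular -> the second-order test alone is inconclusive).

Compute the Hessian H = grad^2 f:
  H = [[4, 2], [2, 8]]
Verify stationarity: grad f(x*) = H x* + g = (0, 0).
Eigenvalues of H: 3.1716, 8.8284.
Both eigenvalues > 0, so H is positive definite -> x* is a strict local min.

min


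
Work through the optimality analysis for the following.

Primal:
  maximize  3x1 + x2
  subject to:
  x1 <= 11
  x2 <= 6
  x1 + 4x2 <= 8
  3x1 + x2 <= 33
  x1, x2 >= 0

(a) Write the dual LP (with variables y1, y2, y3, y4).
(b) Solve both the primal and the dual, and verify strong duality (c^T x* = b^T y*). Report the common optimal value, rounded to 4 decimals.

The standard primal-dual pair for 'max c^T x s.t. A x <= b, x >= 0' is:
  Dual:  min b^T y  s.t.  A^T y >= c,  y >= 0.

So the dual LP is:
  minimize  11y1 + 6y2 + 8y3 + 33y4
  subject to:
    y1 + y3 + 3y4 >= 3
    y2 + 4y3 + y4 >= 1
    y1, y2, y3, y4 >= 0

Solving the primal: x* = (8, 0).
  primal value c^T x* = 24.
Solving the dual: y* = (0, 0, 3, 0).
  dual value b^T y* = 24.
Strong duality: c^T x* = b^T y*. Confirmed.

24


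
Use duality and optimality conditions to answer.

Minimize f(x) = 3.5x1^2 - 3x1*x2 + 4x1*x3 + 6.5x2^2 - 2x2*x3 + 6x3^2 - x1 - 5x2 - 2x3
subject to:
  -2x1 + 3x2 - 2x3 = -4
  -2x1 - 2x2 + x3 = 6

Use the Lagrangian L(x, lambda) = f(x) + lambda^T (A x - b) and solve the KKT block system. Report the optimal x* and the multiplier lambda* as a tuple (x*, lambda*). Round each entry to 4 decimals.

Form the Lagrangian:
  L(x, lambda) = (1/2) x^T Q x + c^T x + lambda^T (A x - b)
Stationarity (grad_x L = 0): Q x + c + A^T lambda = 0.
Primal feasibility: A x = b.

This gives the KKT block system:
  [ Q   A^T ] [ x     ]   [-c ]
  [ A    0  ] [ lambda ] = [ b ]

Solving the linear system:
  x*      = (-1.1337, -1.1977, 1.3372)
  lambda* = (3.9698, -3.9669)
  f(x*)   = 22.0643

x* = (-1.1337, -1.1977, 1.3372), lambda* = (3.9698, -3.9669)


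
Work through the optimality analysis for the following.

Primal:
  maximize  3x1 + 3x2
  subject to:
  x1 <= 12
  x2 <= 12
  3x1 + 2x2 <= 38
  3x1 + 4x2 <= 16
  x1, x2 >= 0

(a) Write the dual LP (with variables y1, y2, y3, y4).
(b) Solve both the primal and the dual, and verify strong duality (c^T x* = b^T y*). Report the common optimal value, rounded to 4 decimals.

The standard primal-dual pair for 'max c^T x s.t. A x <= b, x >= 0' is:
  Dual:  min b^T y  s.t.  A^T y >= c,  y >= 0.

So the dual LP is:
  minimize  12y1 + 12y2 + 38y3 + 16y4
  subject to:
    y1 + 3y3 + 3y4 >= 3
    y2 + 2y3 + 4y4 >= 3
    y1, y2, y3, y4 >= 0

Solving the primal: x* = (5.3333, 0).
  primal value c^T x* = 16.
Solving the dual: y* = (0, 0, 0, 1).
  dual value b^T y* = 16.
Strong duality: c^T x* = b^T y*. Confirmed.

16


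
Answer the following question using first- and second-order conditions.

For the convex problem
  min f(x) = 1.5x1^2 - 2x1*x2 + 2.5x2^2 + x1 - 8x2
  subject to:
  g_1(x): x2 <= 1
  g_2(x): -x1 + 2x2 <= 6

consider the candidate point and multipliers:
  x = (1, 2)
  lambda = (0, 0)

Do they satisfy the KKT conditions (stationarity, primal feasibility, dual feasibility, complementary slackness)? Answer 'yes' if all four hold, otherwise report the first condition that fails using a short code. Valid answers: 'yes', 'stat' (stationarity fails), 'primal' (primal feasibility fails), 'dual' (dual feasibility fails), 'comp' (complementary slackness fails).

Gradient of f: grad f(x) = Q x + c = (0, 0)
Constraint values g_i(x) = a_i^T x - b_i:
  g_1((1, 2)) = 1
  g_2((1, 2)) = -3
Stationarity residual: grad f(x) + sum_i lambda_i a_i = (0, 0)
  -> stationarity OK
Primal feasibility (all g_i <= 0): FAILS
Dual feasibility (all lambda_i >= 0): OK
Complementary slackness (lambda_i * g_i(x) = 0 for all i): OK

Verdict: the first failing condition is primal_feasibility -> primal.

primal


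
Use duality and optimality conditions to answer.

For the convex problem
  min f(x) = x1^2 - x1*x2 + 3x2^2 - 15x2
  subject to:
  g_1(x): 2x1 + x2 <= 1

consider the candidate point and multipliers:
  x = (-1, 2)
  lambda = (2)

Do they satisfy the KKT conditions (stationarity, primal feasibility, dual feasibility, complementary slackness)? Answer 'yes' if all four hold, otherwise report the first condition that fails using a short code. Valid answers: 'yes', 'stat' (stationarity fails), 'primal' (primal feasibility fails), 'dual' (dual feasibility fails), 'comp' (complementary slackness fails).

Gradient of f: grad f(x) = Q x + c = (-4, -2)
Constraint values g_i(x) = a_i^T x - b_i:
  g_1((-1, 2)) = -1
Stationarity residual: grad f(x) + sum_i lambda_i a_i = (0, 0)
  -> stationarity OK
Primal feasibility (all g_i <= 0): OK
Dual feasibility (all lambda_i >= 0): OK
Complementary slackness (lambda_i * g_i(x) = 0 for all i): FAILS

Verdict: the first failing condition is complementary_slackness -> comp.

comp


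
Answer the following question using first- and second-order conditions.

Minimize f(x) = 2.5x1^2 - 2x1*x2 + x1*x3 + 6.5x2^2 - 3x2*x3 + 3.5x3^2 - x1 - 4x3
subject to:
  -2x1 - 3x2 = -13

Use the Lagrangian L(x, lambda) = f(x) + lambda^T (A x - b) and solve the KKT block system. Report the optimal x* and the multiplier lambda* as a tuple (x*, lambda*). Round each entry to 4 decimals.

Form the Lagrangian:
  L(x, lambda) = (1/2) x^T Q x + c^T x + lambda^T (A x - b)
Stationarity (grad_x L = 0): Q x + c + A^T lambda = 0.
Primal feasibility: A x = b.

This gives the KKT block system:
  [ Q   A^T ] [ x     ]   [-c ]
  [ A    0  ] [ lambda ] = [ b ]

Solving the linear system:
  x*      = (3.2846, 2.1436, 1.0209)
  lambda* = (6.0783)
  f(x*)   = 35.8251

x* = (3.2846, 2.1436, 1.0209), lambda* = (6.0783)


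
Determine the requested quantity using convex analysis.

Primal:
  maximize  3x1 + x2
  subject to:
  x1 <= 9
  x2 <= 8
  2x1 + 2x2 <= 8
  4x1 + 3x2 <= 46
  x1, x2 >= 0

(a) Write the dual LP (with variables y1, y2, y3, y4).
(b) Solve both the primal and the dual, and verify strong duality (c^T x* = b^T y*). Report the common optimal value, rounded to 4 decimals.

The standard primal-dual pair for 'max c^T x s.t. A x <= b, x >= 0' is:
  Dual:  min b^T y  s.t.  A^T y >= c,  y >= 0.

So the dual LP is:
  minimize  9y1 + 8y2 + 8y3 + 46y4
  subject to:
    y1 + 2y3 + 4y4 >= 3
    y2 + 2y3 + 3y4 >= 1
    y1, y2, y3, y4 >= 0

Solving the primal: x* = (4, 0).
  primal value c^T x* = 12.
Solving the dual: y* = (0, 0, 1.5, 0).
  dual value b^T y* = 12.
Strong duality: c^T x* = b^T y*. Confirmed.

12


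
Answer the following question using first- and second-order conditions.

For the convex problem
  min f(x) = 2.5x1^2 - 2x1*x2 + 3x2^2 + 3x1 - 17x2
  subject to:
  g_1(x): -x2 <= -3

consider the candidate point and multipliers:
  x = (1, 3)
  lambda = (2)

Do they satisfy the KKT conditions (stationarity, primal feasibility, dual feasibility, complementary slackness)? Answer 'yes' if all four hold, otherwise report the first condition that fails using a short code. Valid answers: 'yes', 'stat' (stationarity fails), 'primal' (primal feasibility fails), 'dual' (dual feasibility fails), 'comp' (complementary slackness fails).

Gradient of f: grad f(x) = Q x + c = (2, -1)
Constraint values g_i(x) = a_i^T x - b_i:
  g_1((1, 3)) = 0
Stationarity residual: grad f(x) + sum_i lambda_i a_i = (2, -3)
  -> stationarity FAILS
Primal feasibility (all g_i <= 0): OK
Dual feasibility (all lambda_i >= 0): OK
Complementary slackness (lambda_i * g_i(x) = 0 for all i): OK

Verdict: the first failing condition is stationarity -> stat.

stat


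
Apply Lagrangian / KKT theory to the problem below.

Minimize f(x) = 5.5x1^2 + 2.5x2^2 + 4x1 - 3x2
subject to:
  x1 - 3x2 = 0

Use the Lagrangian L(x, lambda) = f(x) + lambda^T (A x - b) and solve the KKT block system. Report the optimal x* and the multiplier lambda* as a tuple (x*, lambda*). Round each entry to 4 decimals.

Form the Lagrangian:
  L(x, lambda) = (1/2) x^T Q x + c^T x + lambda^T (A x - b)
Stationarity (grad_x L = 0): Q x + c + A^T lambda = 0.
Primal feasibility: A x = b.

This gives the KKT block system:
  [ Q   A^T ] [ x     ]   [-c ]
  [ A    0  ] [ lambda ] = [ b ]

Solving the linear system:
  x*      = (-0.2596, -0.0865)
  lambda* = (-1.1442)
  f(x*)   = -0.3894

x* = (-0.2596, -0.0865), lambda* = (-1.1442)


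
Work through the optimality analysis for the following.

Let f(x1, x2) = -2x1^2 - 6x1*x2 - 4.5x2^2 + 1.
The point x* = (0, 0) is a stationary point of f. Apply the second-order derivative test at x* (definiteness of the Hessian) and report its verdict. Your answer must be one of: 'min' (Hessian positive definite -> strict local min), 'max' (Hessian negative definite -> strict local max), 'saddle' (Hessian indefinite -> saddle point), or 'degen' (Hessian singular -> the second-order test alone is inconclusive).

Compute the Hessian H = grad^2 f:
  H = [[-4, -6], [-6, -9]]
Verify stationarity: grad f(x*) = H x* + g = (0, 0).
Eigenvalues of H: -13, 0.
H has a zero eigenvalue (singular; negative semidefinite but not definite), so H is neither positive definite, negative definite, nor indefinite. The second-order test alone is inconclusive -> degen.
(Indeed, f is constant along the null direction of H through x*, so x* is not a strict local extremum.)

degen


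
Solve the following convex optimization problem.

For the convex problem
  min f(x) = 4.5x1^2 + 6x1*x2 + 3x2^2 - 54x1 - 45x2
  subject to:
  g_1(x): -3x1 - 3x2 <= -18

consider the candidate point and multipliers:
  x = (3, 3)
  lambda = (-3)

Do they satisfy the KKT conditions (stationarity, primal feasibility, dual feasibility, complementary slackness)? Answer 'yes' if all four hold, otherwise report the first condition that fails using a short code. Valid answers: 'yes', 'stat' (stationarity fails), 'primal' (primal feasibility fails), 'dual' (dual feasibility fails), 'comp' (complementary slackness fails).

Gradient of f: grad f(x) = Q x + c = (-9, -9)
Constraint values g_i(x) = a_i^T x - b_i:
  g_1((3, 3)) = 0
Stationarity residual: grad f(x) + sum_i lambda_i a_i = (0, 0)
  -> stationarity OK
Primal feasibility (all g_i <= 0): OK
Dual feasibility (all lambda_i >= 0): FAILS
Complementary slackness (lambda_i * g_i(x) = 0 for all i): OK

Verdict: the first failing condition is dual_feasibility -> dual.

dual


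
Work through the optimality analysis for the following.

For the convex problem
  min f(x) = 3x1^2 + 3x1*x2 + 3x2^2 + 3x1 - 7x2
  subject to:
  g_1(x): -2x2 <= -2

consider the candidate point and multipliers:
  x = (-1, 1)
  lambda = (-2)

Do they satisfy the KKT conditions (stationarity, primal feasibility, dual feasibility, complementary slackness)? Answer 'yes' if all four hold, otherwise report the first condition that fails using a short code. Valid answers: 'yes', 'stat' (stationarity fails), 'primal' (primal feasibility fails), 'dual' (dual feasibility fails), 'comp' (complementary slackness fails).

Gradient of f: grad f(x) = Q x + c = (0, -4)
Constraint values g_i(x) = a_i^T x - b_i:
  g_1((-1, 1)) = 0
Stationarity residual: grad f(x) + sum_i lambda_i a_i = (0, 0)
  -> stationarity OK
Primal feasibility (all g_i <= 0): OK
Dual feasibility (all lambda_i >= 0): FAILS
Complementary slackness (lambda_i * g_i(x) = 0 for all i): OK

Verdict: the first failing condition is dual_feasibility -> dual.

dual


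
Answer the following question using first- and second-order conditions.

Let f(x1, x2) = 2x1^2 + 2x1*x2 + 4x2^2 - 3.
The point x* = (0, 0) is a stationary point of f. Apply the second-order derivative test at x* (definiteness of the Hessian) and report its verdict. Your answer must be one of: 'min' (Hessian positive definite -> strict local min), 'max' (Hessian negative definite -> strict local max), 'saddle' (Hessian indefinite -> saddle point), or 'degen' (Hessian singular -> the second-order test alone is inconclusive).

Compute the Hessian H = grad^2 f:
  H = [[4, 2], [2, 8]]
Verify stationarity: grad f(x*) = H x* + g = (0, 0).
Eigenvalues of H: 3.1716, 8.8284.
Both eigenvalues > 0, so H is positive definite -> x* is a strict local min.

min


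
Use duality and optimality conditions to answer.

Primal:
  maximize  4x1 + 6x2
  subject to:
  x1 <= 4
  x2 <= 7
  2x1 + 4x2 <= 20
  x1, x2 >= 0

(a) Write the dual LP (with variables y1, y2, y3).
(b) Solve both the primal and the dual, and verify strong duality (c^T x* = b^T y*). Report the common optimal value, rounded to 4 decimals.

The standard primal-dual pair for 'max c^T x s.t. A x <= b, x >= 0' is:
  Dual:  min b^T y  s.t.  A^T y >= c,  y >= 0.

So the dual LP is:
  minimize  4y1 + 7y2 + 20y3
  subject to:
    y1 + 2y3 >= 4
    y2 + 4y3 >= 6
    y1, y2, y3 >= 0

Solving the primal: x* = (4, 3).
  primal value c^T x* = 34.
Solving the dual: y* = (1, 0, 1.5).
  dual value b^T y* = 34.
Strong duality: c^T x* = b^T y*. Confirmed.

34


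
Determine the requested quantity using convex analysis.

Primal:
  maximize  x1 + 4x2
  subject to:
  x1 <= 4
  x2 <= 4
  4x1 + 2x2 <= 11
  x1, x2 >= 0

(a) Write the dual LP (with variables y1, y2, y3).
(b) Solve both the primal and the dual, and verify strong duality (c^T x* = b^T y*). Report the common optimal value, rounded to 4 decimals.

The standard primal-dual pair for 'max c^T x s.t. A x <= b, x >= 0' is:
  Dual:  min b^T y  s.t.  A^T y >= c,  y >= 0.

So the dual LP is:
  minimize  4y1 + 4y2 + 11y3
  subject to:
    y1 + 4y3 >= 1
    y2 + 2y3 >= 4
    y1, y2, y3 >= 0

Solving the primal: x* = (0.75, 4).
  primal value c^T x* = 16.75.
Solving the dual: y* = (0, 3.5, 0.25).
  dual value b^T y* = 16.75.
Strong duality: c^T x* = b^T y*. Confirmed.

16.75


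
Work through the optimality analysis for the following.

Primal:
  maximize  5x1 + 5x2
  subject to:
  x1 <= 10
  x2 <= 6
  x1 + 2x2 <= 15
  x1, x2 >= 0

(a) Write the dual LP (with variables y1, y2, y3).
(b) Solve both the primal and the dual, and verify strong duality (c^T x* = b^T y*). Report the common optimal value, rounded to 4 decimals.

The standard primal-dual pair for 'max c^T x s.t. A x <= b, x >= 0' is:
  Dual:  min b^T y  s.t.  A^T y >= c,  y >= 0.

So the dual LP is:
  minimize  10y1 + 6y2 + 15y3
  subject to:
    y1 + y3 >= 5
    y2 + 2y3 >= 5
    y1, y2, y3 >= 0

Solving the primal: x* = (10, 2.5).
  primal value c^T x* = 62.5.
Solving the dual: y* = (2.5, 0, 2.5).
  dual value b^T y* = 62.5.
Strong duality: c^T x* = b^T y*. Confirmed.

62.5


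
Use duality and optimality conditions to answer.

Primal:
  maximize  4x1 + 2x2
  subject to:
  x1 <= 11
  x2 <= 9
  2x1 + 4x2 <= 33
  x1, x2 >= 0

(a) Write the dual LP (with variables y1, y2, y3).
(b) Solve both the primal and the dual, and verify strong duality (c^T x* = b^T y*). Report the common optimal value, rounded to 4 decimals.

The standard primal-dual pair for 'max c^T x s.t. A x <= b, x >= 0' is:
  Dual:  min b^T y  s.t.  A^T y >= c,  y >= 0.

So the dual LP is:
  minimize  11y1 + 9y2 + 33y3
  subject to:
    y1 + 2y3 >= 4
    y2 + 4y3 >= 2
    y1, y2, y3 >= 0

Solving the primal: x* = (11, 2.75).
  primal value c^T x* = 49.5.
Solving the dual: y* = (3, 0, 0.5).
  dual value b^T y* = 49.5.
Strong duality: c^T x* = b^T y*. Confirmed.

49.5


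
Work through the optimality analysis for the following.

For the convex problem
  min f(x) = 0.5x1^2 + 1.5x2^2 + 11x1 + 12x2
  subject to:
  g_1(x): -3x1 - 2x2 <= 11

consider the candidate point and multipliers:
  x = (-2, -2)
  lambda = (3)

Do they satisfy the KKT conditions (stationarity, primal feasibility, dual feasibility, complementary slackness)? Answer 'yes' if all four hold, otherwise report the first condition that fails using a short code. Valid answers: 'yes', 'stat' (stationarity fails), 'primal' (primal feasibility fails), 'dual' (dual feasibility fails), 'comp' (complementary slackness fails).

Gradient of f: grad f(x) = Q x + c = (9, 6)
Constraint values g_i(x) = a_i^T x - b_i:
  g_1((-2, -2)) = -1
Stationarity residual: grad f(x) + sum_i lambda_i a_i = (0, 0)
  -> stationarity OK
Primal feasibility (all g_i <= 0): OK
Dual feasibility (all lambda_i >= 0): OK
Complementary slackness (lambda_i * g_i(x) = 0 for all i): FAILS

Verdict: the first failing condition is complementary_slackness -> comp.

comp


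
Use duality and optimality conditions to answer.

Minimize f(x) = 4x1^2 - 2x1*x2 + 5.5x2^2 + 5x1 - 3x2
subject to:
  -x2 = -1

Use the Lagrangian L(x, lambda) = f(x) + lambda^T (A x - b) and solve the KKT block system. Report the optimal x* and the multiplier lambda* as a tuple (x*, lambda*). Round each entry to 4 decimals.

Form the Lagrangian:
  L(x, lambda) = (1/2) x^T Q x + c^T x + lambda^T (A x - b)
Stationarity (grad_x L = 0): Q x + c + A^T lambda = 0.
Primal feasibility: A x = b.

This gives the KKT block system:
  [ Q   A^T ] [ x     ]   [-c ]
  [ A    0  ] [ lambda ] = [ b ]

Solving the linear system:
  x*      = (-0.375, 1)
  lambda* = (8.75)
  f(x*)   = 1.9375

x* = (-0.375, 1), lambda* = (8.75)


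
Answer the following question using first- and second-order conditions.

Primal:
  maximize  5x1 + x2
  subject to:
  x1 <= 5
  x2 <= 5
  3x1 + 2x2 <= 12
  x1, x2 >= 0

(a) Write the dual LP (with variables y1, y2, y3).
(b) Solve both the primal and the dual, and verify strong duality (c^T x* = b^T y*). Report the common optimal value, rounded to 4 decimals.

The standard primal-dual pair for 'max c^T x s.t. A x <= b, x >= 0' is:
  Dual:  min b^T y  s.t.  A^T y >= c,  y >= 0.

So the dual LP is:
  minimize  5y1 + 5y2 + 12y3
  subject to:
    y1 + 3y3 >= 5
    y2 + 2y3 >= 1
    y1, y2, y3 >= 0

Solving the primal: x* = (4, 0).
  primal value c^T x* = 20.
Solving the dual: y* = (0, 0, 1.6667).
  dual value b^T y* = 20.
Strong duality: c^T x* = b^T y*. Confirmed.

20


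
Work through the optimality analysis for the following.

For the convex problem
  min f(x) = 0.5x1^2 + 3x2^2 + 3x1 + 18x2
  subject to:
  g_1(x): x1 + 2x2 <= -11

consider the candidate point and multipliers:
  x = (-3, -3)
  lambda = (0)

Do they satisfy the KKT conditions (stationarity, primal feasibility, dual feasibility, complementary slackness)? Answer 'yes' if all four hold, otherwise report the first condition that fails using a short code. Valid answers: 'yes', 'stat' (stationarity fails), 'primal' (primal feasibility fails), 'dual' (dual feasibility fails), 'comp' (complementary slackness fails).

Gradient of f: grad f(x) = Q x + c = (0, 0)
Constraint values g_i(x) = a_i^T x - b_i:
  g_1((-3, -3)) = 2
Stationarity residual: grad f(x) + sum_i lambda_i a_i = (0, 0)
  -> stationarity OK
Primal feasibility (all g_i <= 0): FAILS
Dual feasibility (all lambda_i >= 0): OK
Complementary slackness (lambda_i * g_i(x) = 0 for all i): OK

Verdict: the first failing condition is primal_feasibility -> primal.

primal


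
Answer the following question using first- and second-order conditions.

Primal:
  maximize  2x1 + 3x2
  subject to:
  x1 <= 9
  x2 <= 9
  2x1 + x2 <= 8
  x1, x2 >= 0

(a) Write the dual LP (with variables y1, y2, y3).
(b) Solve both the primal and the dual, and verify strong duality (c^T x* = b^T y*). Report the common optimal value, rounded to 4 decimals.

The standard primal-dual pair for 'max c^T x s.t. A x <= b, x >= 0' is:
  Dual:  min b^T y  s.t.  A^T y >= c,  y >= 0.

So the dual LP is:
  minimize  9y1 + 9y2 + 8y3
  subject to:
    y1 + 2y3 >= 2
    y2 + y3 >= 3
    y1, y2, y3 >= 0

Solving the primal: x* = (0, 8).
  primal value c^T x* = 24.
Solving the dual: y* = (0, 0, 3).
  dual value b^T y* = 24.
Strong duality: c^T x* = b^T y*. Confirmed.

24


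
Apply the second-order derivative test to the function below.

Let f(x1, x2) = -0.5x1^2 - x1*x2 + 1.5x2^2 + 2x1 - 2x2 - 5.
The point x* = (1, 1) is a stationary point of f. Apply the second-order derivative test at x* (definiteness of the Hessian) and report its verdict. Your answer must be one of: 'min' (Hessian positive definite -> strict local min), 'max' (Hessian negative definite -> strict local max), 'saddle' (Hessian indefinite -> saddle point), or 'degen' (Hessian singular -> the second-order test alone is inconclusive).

Compute the Hessian H = grad^2 f:
  H = [[-1, -1], [-1, 3]]
Verify stationarity: grad f(x*) = H x* + g = (0, 0).
Eigenvalues of H: -1.2361, 3.2361.
Eigenvalues have mixed signs, so H is indefinite -> x* is a saddle point.

saddle


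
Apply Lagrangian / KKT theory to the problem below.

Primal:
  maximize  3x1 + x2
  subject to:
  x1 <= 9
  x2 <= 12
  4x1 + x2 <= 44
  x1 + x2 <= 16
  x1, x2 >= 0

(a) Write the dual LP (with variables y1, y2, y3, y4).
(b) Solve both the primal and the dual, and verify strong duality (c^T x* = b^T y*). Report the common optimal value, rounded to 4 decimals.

The standard primal-dual pair for 'max c^T x s.t. A x <= b, x >= 0' is:
  Dual:  min b^T y  s.t.  A^T y >= c,  y >= 0.

So the dual LP is:
  minimize  9y1 + 12y2 + 44y3 + 16y4
  subject to:
    y1 + 4y3 + y4 >= 3
    y2 + y3 + y4 >= 1
    y1, y2, y3, y4 >= 0

Solving the primal: x* = (9, 7).
  primal value c^T x* = 34.
Solving the dual: y* = (2, 0, 0, 1).
  dual value b^T y* = 34.
Strong duality: c^T x* = b^T y*. Confirmed.

34


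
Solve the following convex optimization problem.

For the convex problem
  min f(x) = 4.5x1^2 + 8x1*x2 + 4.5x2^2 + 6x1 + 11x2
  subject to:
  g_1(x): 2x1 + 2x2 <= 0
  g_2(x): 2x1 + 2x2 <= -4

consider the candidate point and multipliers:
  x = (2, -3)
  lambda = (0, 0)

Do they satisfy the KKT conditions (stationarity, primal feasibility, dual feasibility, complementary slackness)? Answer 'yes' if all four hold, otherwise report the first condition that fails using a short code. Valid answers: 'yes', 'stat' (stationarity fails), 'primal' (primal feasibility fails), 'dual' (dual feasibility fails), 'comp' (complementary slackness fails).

Gradient of f: grad f(x) = Q x + c = (0, 0)
Constraint values g_i(x) = a_i^T x - b_i:
  g_1((2, -3)) = -2
  g_2((2, -3)) = 2
Stationarity residual: grad f(x) + sum_i lambda_i a_i = (0, 0)
  -> stationarity OK
Primal feasibility (all g_i <= 0): FAILS
Dual feasibility (all lambda_i >= 0): OK
Complementary slackness (lambda_i * g_i(x) = 0 for all i): OK

Verdict: the first failing condition is primal_feasibility -> primal.

primal


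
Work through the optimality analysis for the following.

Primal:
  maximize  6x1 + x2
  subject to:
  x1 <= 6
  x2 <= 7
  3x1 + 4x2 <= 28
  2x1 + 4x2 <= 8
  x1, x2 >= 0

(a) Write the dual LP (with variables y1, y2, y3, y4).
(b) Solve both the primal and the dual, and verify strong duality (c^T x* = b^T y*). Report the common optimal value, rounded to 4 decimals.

The standard primal-dual pair for 'max c^T x s.t. A x <= b, x >= 0' is:
  Dual:  min b^T y  s.t.  A^T y >= c,  y >= 0.

So the dual LP is:
  minimize  6y1 + 7y2 + 28y3 + 8y4
  subject to:
    y1 + 3y3 + 2y4 >= 6
    y2 + 4y3 + 4y4 >= 1
    y1, y2, y3, y4 >= 0

Solving the primal: x* = (4, 0).
  primal value c^T x* = 24.
Solving the dual: y* = (0, 0, 0, 3).
  dual value b^T y* = 24.
Strong duality: c^T x* = b^T y*. Confirmed.

24


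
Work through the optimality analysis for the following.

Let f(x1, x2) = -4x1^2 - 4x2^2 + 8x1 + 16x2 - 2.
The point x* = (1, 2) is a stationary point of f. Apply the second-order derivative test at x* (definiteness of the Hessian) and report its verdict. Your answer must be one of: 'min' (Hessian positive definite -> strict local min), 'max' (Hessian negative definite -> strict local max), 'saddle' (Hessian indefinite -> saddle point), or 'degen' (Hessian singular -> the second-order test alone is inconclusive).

Compute the Hessian H = grad^2 f:
  H = [[-8, 0], [0, -8]]
Verify stationarity: grad f(x*) = H x* + g = (0, 0).
Eigenvalues of H: -8, -8.
Both eigenvalues < 0, so H is negative definite -> x* is a strict local max.

max


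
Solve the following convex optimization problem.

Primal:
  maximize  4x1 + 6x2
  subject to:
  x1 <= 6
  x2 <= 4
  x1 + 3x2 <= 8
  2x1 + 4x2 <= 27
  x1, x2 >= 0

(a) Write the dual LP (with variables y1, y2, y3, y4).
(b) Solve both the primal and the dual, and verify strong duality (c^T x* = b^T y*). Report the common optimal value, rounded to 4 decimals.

The standard primal-dual pair for 'max c^T x s.t. A x <= b, x >= 0' is:
  Dual:  min b^T y  s.t.  A^T y >= c,  y >= 0.

So the dual LP is:
  minimize  6y1 + 4y2 + 8y3 + 27y4
  subject to:
    y1 + y3 + 2y4 >= 4
    y2 + 3y3 + 4y4 >= 6
    y1, y2, y3, y4 >= 0

Solving the primal: x* = (6, 0.6667).
  primal value c^T x* = 28.
Solving the dual: y* = (2, 0, 2, 0).
  dual value b^T y* = 28.
Strong duality: c^T x* = b^T y*. Confirmed.

28


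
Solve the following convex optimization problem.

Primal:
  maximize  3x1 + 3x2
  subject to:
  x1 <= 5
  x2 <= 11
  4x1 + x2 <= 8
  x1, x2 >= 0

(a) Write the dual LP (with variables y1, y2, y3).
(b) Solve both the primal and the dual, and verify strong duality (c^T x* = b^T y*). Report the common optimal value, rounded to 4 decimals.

The standard primal-dual pair for 'max c^T x s.t. A x <= b, x >= 0' is:
  Dual:  min b^T y  s.t.  A^T y >= c,  y >= 0.

So the dual LP is:
  minimize  5y1 + 11y2 + 8y3
  subject to:
    y1 + 4y3 >= 3
    y2 + y3 >= 3
    y1, y2, y3 >= 0

Solving the primal: x* = (0, 8).
  primal value c^T x* = 24.
Solving the dual: y* = (0, 0, 3).
  dual value b^T y* = 24.
Strong duality: c^T x* = b^T y*. Confirmed.

24


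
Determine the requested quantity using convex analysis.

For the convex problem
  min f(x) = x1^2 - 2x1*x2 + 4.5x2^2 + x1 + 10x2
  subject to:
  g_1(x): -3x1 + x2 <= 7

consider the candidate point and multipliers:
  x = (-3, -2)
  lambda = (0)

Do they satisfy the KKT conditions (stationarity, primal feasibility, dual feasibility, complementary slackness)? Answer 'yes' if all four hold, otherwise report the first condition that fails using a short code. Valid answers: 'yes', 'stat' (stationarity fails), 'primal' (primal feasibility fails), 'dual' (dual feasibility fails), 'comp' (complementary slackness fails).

Gradient of f: grad f(x) = Q x + c = (-1, -2)
Constraint values g_i(x) = a_i^T x - b_i:
  g_1((-3, -2)) = 0
Stationarity residual: grad f(x) + sum_i lambda_i a_i = (-1, -2)
  -> stationarity FAILS
Primal feasibility (all g_i <= 0): OK
Dual feasibility (all lambda_i >= 0): OK
Complementary slackness (lambda_i * g_i(x) = 0 for all i): OK

Verdict: the first failing condition is stationarity -> stat.

stat


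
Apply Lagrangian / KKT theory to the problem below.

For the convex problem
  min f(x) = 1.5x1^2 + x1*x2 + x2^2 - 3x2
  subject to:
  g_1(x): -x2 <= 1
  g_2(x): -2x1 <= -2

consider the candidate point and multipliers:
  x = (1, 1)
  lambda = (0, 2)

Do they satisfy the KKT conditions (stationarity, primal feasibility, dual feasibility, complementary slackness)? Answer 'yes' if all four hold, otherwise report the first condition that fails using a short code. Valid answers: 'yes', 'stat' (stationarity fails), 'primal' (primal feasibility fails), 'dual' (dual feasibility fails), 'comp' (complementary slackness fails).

Gradient of f: grad f(x) = Q x + c = (4, 0)
Constraint values g_i(x) = a_i^T x - b_i:
  g_1((1, 1)) = -2
  g_2((1, 1)) = 0
Stationarity residual: grad f(x) + sum_i lambda_i a_i = (0, 0)
  -> stationarity OK
Primal feasibility (all g_i <= 0): OK
Dual feasibility (all lambda_i >= 0): OK
Complementary slackness (lambda_i * g_i(x) = 0 for all i): OK

Verdict: yes, KKT holds.

yes


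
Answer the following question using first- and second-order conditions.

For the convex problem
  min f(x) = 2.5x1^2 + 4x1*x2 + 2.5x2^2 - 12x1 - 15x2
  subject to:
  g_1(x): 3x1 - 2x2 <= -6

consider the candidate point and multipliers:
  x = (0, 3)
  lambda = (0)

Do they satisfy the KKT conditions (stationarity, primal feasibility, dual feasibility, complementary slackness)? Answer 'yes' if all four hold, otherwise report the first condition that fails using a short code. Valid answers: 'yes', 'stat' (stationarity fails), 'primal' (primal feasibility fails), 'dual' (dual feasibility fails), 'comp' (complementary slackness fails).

Gradient of f: grad f(x) = Q x + c = (0, 0)
Constraint values g_i(x) = a_i^T x - b_i:
  g_1((0, 3)) = 0
Stationarity residual: grad f(x) + sum_i lambda_i a_i = (0, 0)
  -> stationarity OK
Primal feasibility (all g_i <= 0): OK
Dual feasibility (all lambda_i >= 0): OK
Complementary slackness (lambda_i * g_i(x) = 0 for all i): OK

Verdict: yes, KKT holds.

yes


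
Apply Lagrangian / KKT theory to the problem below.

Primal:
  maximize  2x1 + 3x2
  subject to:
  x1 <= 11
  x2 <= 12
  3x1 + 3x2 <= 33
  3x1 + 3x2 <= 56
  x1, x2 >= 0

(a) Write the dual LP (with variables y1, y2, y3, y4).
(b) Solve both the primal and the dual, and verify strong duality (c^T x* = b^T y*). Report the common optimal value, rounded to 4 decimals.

The standard primal-dual pair for 'max c^T x s.t. A x <= b, x >= 0' is:
  Dual:  min b^T y  s.t.  A^T y >= c,  y >= 0.

So the dual LP is:
  minimize  11y1 + 12y2 + 33y3 + 56y4
  subject to:
    y1 + 3y3 + 3y4 >= 2
    y2 + 3y3 + 3y4 >= 3
    y1, y2, y3, y4 >= 0

Solving the primal: x* = (0, 11).
  primal value c^T x* = 33.
Solving the dual: y* = (0, 0, 1, 0).
  dual value b^T y* = 33.
Strong duality: c^T x* = b^T y*. Confirmed.

33


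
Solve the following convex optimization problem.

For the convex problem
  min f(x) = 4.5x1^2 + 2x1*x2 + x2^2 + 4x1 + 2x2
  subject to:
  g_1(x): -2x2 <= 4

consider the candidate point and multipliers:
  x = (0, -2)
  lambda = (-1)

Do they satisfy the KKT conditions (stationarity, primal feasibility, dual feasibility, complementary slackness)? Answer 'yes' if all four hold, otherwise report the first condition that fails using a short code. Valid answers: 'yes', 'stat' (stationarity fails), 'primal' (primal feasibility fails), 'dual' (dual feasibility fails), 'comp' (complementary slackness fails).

Gradient of f: grad f(x) = Q x + c = (0, -2)
Constraint values g_i(x) = a_i^T x - b_i:
  g_1((0, -2)) = 0
Stationarity residual: grad f(x) + sum_i lambda_i a_i = (0, 0)
  -> stationarity OK
Primal feasibility (all g_i <= 0): OK
Dual feasibility (all lambda_i >= 0): FAILS
Complementary slackness (lambda_i * g_i(x) = 0 for all i): OK

Verdict: the first failing condition is dual_feasibility -> dual.

dual


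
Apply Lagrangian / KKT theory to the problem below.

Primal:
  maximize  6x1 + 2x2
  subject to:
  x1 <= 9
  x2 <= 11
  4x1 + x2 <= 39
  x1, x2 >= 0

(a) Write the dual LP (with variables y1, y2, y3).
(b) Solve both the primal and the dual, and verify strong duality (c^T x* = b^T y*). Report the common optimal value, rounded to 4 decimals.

The standard primal-dual pair for 'max c^T x s.t. A x <= b, x >= 0' is:
  Dual:  min b^T y  s.t.  A^T y >= c,  y >= 0.

So the dual LP is:
  minimize  9y1 + 11y2 + 39y3
  subject to:
    y1 + 4y3 >= 6
    y2 + y3 >= 2
    y1, y2, y3 >= 0

Solving the primal: x* = (7, 11).
  primal value c^T x* = 64.
Solving the dual: y* = (0, 0.5, 1.5).
  dual value b^T y* = 64.
Strong duality: c^T x* = b^T y*. Confirmed.

64


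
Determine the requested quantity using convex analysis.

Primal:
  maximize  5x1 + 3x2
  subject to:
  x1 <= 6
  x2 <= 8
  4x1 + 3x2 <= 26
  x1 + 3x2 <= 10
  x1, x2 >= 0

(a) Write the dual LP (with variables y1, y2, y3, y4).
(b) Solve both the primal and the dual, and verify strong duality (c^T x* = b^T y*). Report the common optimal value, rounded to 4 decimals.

The standard primal-dual pair for 'max c^T x s.t. A x <= b, x >= 0' is:
  Dual:  min b^T y  s.t.  A^T y >= c,  y >= 0.

So the dual LP is:
  minimize  6y1 + 8y2 + 26y3 + 10y4
  subject to:
    y1 + 4y3 + y4 >= 5
    y2 + 3y3 + 3y4 >= 3
    y1, y2, y3, y4 >= 0

Solving the primal: x* = (6, 0.6667).
  primal value c^T x* = 32.
Solving the dual: y* = (1, 0, 1, 0).
  dual value b^T y* = 32.
Strong duality: c^T x* = b^T y*. Confirmed.

32


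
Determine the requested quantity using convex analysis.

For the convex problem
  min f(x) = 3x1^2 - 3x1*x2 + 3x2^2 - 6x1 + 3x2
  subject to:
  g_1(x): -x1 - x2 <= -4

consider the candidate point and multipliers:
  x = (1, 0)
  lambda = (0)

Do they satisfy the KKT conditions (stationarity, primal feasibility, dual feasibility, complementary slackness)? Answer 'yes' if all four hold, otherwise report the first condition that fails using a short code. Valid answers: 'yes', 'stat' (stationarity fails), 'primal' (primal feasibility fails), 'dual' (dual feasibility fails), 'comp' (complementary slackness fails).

Gradient of f: grad f(x) = Q x + c = (0, 0)
Constraint values g_i(x) = a_i^T x - b_i:
  g_1((1, 0)) = 3
Stationarity residual: grad f(x) + sum_i lambda_i a_i = (0, 0)
  -> stationarity OK
Primal feasibility (all g_i <= 0): FAILS
Dual feasibility (all lambda_i >= 0): OK
Complementary slackness (lambda_i * g_i(x) = 0 for all i): OK

Verdict: the first failing condition is primal_feasibility -> primal.

primal


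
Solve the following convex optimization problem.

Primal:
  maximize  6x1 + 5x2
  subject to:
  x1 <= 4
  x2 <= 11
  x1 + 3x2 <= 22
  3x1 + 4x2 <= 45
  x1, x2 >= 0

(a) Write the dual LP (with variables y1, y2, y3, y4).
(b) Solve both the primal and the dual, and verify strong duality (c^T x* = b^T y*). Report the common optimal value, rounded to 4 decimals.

The standard primal-dual pair for 'max c^T x s.t. A x <= b, x >= 0' is:
  Dual:  min b^T y  s.t.  A^T y >= c,  y >= 0.

So the dual LP is:
  minimize  4y1 + 11y2 + 22y3 + 45y4
  subject to:
    y1 + y3 + 3y4 >= 6
    y2 + 3y3 + 4y4 >= 5
    y1, y2, y3, y4 >= 0

Solving the primal: x* = (4, 6).
  primal value c^T x* = 54.
Solving the dual: y* = (4.3333, 0, 1.6667, 0).
  dual value b^T y* = 54.
Strong duality: c^T x* = b^T y*. Confirmed.

54
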